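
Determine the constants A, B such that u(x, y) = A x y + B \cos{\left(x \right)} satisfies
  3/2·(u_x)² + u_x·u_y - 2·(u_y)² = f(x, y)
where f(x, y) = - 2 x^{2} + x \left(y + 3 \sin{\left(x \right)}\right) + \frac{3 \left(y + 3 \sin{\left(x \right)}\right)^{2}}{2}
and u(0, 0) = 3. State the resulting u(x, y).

Substitute the ansatz u = A x y + B \cos{\left(x \right)} into the left-hand side.
Derivatives of the ansatz:
  u_x = A y - B \sin{\left(x \right)}
  u_y = A x
Term by term:
  3/2·(u_x)² = \frac{3 A^{2} y^{2}}{2} - 3 A B y \sin{\left(x \right)} + \frac{3 B^{2} \sin^{2}{\left(x \right)}}{2}
  u_x·u_y = A^{2} x y - A B x \sin{\left(x \right)}
  -2·(u_y)² = - 2 A^{2} x^{2}
So the left-hand side equals
  - 2 A^{2} x^{2} + A^{2} x y + \frac{3 A^{2} y^{2}}{2} - A B x \sin{\left(x \right)} - 3 A B y \sin{\left(x \right)} + \frac{3 B^{2} \sin^{2}{\left(x \right)}}{2}
This must equal f(x, y) identically; expanded, f = - 2 x^{2} + x y + 3 x \sin{\left(x \right)} + \frac{3 y^{2}}{2} + 9 y \sin{\left(x \right)} + \frac{27 \sin^{2}{\left(x \right)}}{2}.
Matching coefficients of the independent functions:
  [x^{2}]:  - 2 A^{2} = -2
  [y^{2}]:  \frac{3 A^{2}}{2} = \frac{3}{2}
  [x y]:  A^{2} = 1
  [x \sin{\left(x \right)}]:  - A B = 3
  [y \sin{\left(x \right)}]:  - 3 A B = 9
  [\sin^{2}{\left(x \right)}]:  \frac{3 B^{2}}{2} = \frac{27}{2}
These equations allow (A, B) = (-1, 3) or (1, -3).
Impose the point condition(s):
  u(0, 0) = 3  ⟹  B = 3
Only A = -1, B = 3 satisfies everything.
Hence u(x, y) = - x y + 3 \cos{\left(x \right)}.

Answer: u(x, y) = - x y + 3 \cos{\left(x \right)}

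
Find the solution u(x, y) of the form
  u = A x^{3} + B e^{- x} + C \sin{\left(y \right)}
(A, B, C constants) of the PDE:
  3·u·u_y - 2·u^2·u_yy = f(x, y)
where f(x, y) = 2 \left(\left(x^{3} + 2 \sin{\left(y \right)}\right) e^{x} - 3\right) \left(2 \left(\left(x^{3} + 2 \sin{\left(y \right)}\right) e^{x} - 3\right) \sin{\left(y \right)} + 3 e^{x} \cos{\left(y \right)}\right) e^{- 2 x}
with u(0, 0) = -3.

Answer: u(x, y) = x^{3} + 2 \sin{\left(y \right)} - 3 e^{- x}

Derivation:
Substitute the ansatz u = A x^{3} + B e^{- x} + C \sin{\left(y \right)} into the left-hand side.
Derivatives of the ansatz:
  u_y = C \cos{\left(y \right)}
  u_yy = - C \sin{\left(y \right)}
Term by term:
  3·u·u_y = 3 A C x^{3} \cos{\left(y \right)} + 3 B C e^{- x} \cos{\left(y \right)} + 3 C^{2} \sin{\left(y \right)} \cos{\left(y \right)}
  -2·u^2·u_yy = 2 A^{2} C x^{6} \sin{\left(y \right)} + 4 A B C x^{3} e^{- x} \sin{\left(y \right)} + 4 A C^{2} x^{3} \sin^{2}{\left(y \right)} + 2 B^{2} C e^{- 2 x} \sin{\left(y \right)} + 4 B C^{2} e^{- x} \sin^{2}{\left(y \right)} + 2 C^{3} \sin^{3}{\left(y \right)}
So the left-hand side equals
  2 A^{2} C x^{6} \sin{\left(y \right)} + 4 A B C x^{3} e^{- x} \sin{\left(y \right)} + 4 A C^{2} x^{3} \sin^{2}{\left(y \right)} + 3 A C x^{3} \cos{\left(y \right)} + 2 B^{2} C e^{- 2 x} \sin{\left(y \right)} + 4 B C^{2} e^{- x} \sin^{2}{\left(y \right)} + 3 B C e^{- x} \cos{\left(y \right)} + 2 C^{3} \sin^{3}{\left(y \right)} + 3 C^{2} \sin{\left(y \right)} \cos{\left(y \right)}
This must equal f(x, y) identically; expanded, f = 4 x^{6} \sin{\left(y \right)} + 16 x^{3} \sin^{2}{\left(y \right)} + 6 x^{3} \cos{\left(y \right)} - 24 x^{3} e^{- x} \sin{\left(y \right)} + 16 \sin^{3}{\left(y \right)} + 12 \sin{\left(y \right)} \cos{\left(y \right)} - 48 e^{- x} \sin^{2}{\left(y \right)} - 18 e^{- x} \cos{\left(y \right)} + 36 e^{- 2 x} \sin{\left(y \right)}.
Matching coefficients of the independent functions:
  [x^{3} \sin^{2}{\left(y \right)}]:  4 A C^{2} = 16
  [x^{3} \cos{\left(y \right)}]:  3 A C = 6
  [x^{6} \sin{\left(y \right)}]:  2 A^{2} C = 4
  [e^{- 2 x} \sin{\left(y \right)}]:  2 B^{2} C = 36
  [e^{- x} \sin^{2}{\left(y \right)}]:  4 B C^{2} = -48
  [e^{- x} \cos{\left(y \right)}]:  3 B C = -18
  [\sin{\left(y \right)} \cos{\left(y \right)}]:  3 C^{2} = 12
  [x^{3} e^{- x} \sin{\left(y \right)}]:  4 A B C = -24
  [\sin^{3}{\left(y \right)}]:  2 C^{3} = 16
Solving: A = 1, B = -3, C = 2.
Check against the point condition:
  u(0, 0) = -3  ⟹  B = -3  ✓
Hence u(x, y) = x^{3} + 2 \sin{\left(y \right)} - 3 e^{- x}.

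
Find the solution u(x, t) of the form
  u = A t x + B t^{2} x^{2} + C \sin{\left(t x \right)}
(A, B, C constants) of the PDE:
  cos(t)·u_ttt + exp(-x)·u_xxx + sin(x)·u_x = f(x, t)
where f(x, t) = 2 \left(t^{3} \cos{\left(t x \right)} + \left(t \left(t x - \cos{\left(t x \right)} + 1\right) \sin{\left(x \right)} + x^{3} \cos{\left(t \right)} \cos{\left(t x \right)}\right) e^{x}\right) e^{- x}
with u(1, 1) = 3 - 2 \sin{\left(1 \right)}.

Substitute the ansatz u = A t x + B t^{2} x^{2} + C \sin{\left(t x \right)} into the left-hand side.
Derivatives of the ansatz:
  u_ttt = - C x^{3} \cos{\left(t x \right)}
  u_xxx = - C t^{3} \cos{\left(t x \right)}
  u_x = A t + 2 B t^{2} x + C t \cos{\left(t x \right)}
Term by term:
  cos(t)·u_ttt = - C x^{3} \cos{\left(t \right)} \cos{\left(t x \right)}
  exp(-x)·u_xxx = - C t^{3} e^{- x} \cos{\left(t x \right)}
  sin(x)·u_x = A t \sin{\left(x \right)} + 2 B t^{2} x \sin{\left(x \right)} + C t \sin{\left(x \right)} \cos{\left(t x \right)}
So the left-hand side equals
  A t \sin{\left(x \right)} + 2 B t^{2} x \sin{\left(x \right)} - C t^{3} e^{- x} \cos{\left(t x \right)} + C t \sin{\left(x \right)} \cos{\left(t x \right)} - C x^{3} \cos{\left(t \right)} \cos{\left(t x \right)}
This must equal f(x, t) identically; expanded, f = 2 t^{3} e^{- x} \cos{\left(t x \right)} + 2 t^{2} x \sin{\left(x \right)} - 2 t \sin{\left(x \right)} \cos{\left(t x \right)} + 2 t \sin{\left(x \right)} + 2 x^{3} \cos{\left(t \right)} \cos{\left(t x \right)}.
Matching coefficients of the independent functions:
  [t \sin{\left(x \right)}]:  A = 2
  [t \sin{\left(x \right)} \cos{\left(t x \right)}]:  C = -2
  [t^{2} x \sin{\left(x \right)}]:  2 B = 2
  [t^{3} e^{- x} \cos{\left(t x \right)}, x^{3} \cos{\left(t \right)} \cos{\left(t x \right)}]:  - C = 2
Solving: A = 2, B = 1, C = -2.
Check against the point condition:
  u(1, 1) = 3 - 2 \sin{\left(1 \right)}  ⟹  A + B + C \sin{\left(1 \right)} = 3 - 2 \sin{\left(1 \right)}  ✓
Hence u(x, t) = t^{2} x^{2} + 2 t x - 2 \sin{\left(t x \right)}.

Answer: u(x, t) = t^{2} x^{2} + 2 t x - 2 \sin{\left(t x \right)}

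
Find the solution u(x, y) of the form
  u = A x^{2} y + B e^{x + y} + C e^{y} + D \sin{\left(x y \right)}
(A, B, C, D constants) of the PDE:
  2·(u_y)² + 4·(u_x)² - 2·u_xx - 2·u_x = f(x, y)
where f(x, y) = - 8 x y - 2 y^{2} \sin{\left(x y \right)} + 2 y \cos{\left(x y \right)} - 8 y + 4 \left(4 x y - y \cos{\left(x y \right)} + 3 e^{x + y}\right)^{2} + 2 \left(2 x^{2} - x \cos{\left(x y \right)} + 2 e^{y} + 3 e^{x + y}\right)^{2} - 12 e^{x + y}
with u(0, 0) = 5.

Substitute the ansatz u = A x^{2} y + B e^{x + y} + C e^{y} + D \sin{\left(x y \right)} into the left-hand side.
Derivatives of the ansatz:
  u_y = A x^{2} + B e^{x} e^{y} + C e^{y} + D x \cos{\left(x y \right)}
  u_x = 2 A x y + B e^{x} e^{y} + D y \cos{\left(x y \right)}
  u_xx = 2 A y + B e^{x} e^{y} - D y^{2} \sin{\left(x y \right)}
Term by term:
  2·(u_y)² = 2 A^{2} x^{4} + 4 A B x^{2} e^{x} e^{y} + 4 A C x^{2} e^{y} + 4 A D x^{3} \cos{\left(x y \right)} + 2 B^{2} e^{2 x} e^{2 y} + 4 B C e^{x} e^{2 y} + 4 B D x e^{x} e^{y} \cos{\left(x y \right)} + 2 C^{2} e^{2 y} + 4 C D x e^{y} \cos{\left(x y \right)} + 2 D^{2} x^{2} \cos^{2}{\left(x y \right)}
  4·(u_x)² = 16 A^{2} x^{2} y^{2} + 16 A B x y e^{x} e^{y} + 16 A D x y^{2} \cos{\left(x y \right)} + 4 B^{2} e^{2 x} e^{2 y} + 8 B D y e^{x} e^{y} \cos{\left(x y \right)} + 4 D^{2} y^{2} \cos^{2}{\left(x y \right)}
  -2·u_xx = - 4 A y - 2 B e^{x} e^{y} + 2 D y^{2} \sin{\left(x y \right)}
  -2·u_x = - 4 A x y - 2 B e^{x} e^{y} - 2 D y \cos{\left(x y \right)}
So the left-hand side equals
  2 A^{2} x^{4} + 16 A^{2} x^{2} y^{2} + 4 A B x^{2} e^{x} e^{y} + 16 A B x y e^{x} e^{y} + 4 A C x^{2} e^{y} + 4 A D x^{3} \cos{\left(x y \right)} + 16 A D x y^{2} \cos{\left(x y \right)} - 4 A x y - 4 A y + 6 B^{2} e^{2 x} e^{2 y} + 4 B C e^{x} e^{2 y} + 4 B D x e^{x} e^{y} \cos{\left(x y \right)} + 8 B D y e^{x} e^{y} \cos{\left(x y \right)} - 4 B e^{x} e^{y} + 2 C^{2} e^{2 y} + 4 C D x e^{y} \cos{\left(x y \right)} + 2 D^{2} x^{2} \cos^{2}{\left(x y \right)} + 4 D^{2} y^{2} \cos^{2}{\left(x y \right)} + 2 D y^{2} \sin{\left(x y \right)} - 2 D y \cos{\left(x y \right)}
This must equal f(x, y) identically; expanded, f = 8 x^{4} - 8 x^{3} \cos{\left(x y \right)} + 64 x^{2} y^{2} + 24 x^{2} e^{x} e^{y} + 16 x^{2} e^{y} + 2 x^{2} \cos^{2}{\left(x y \right)} - 32 x y^{2} \cos{\left(x y \right)} + 96 x y e^{x} e^{y} - 8 x y - 12 x e^{x} e^{y} \cos{\left(x y \right)} - 8 x e^{y} \cos{\left(x y \right)} - 2 y^{2} \sin{\left(x y \right)} + 4 y^{2} \cos^{2}{\left(x y \right)} - 24 y e^{x} e^{y} \cos{\left(x y \right)} + 2 y \cos{\left(x y \right)} - 8 y + 54 e^{2 x} e^{2 y} + 24 e^{x} e^{2 y} - 12 e^{x} e^{y} + 8 e^{2 y}.
Matching coefficients of the independent functions:
(each divided by its leading coefficient; functions giving the same equation are listed together)
  [x^{4}, x^{2} y^{2}]:  A^{2} - 4 = 0
  [y, x y]:  A - 2 = 0
  [x^{2} e^{y}]:  A C - 4 = 0
  [x^{2} \cos^{2}{\left(x y \right)}, y^{2} \cos^{2}{\left(x y \right)}]:  D^{2} - 1 = 0
  [x^{3} \cos{\left(x y \right)}, x y^{2} \cos{\left(x y \right)}]:  A D + 2 = 0
  [y \cos{\left(x y \right)}, y^{2} \sin{\left(x y \right)}]:  D + 1 = 0
  [e^{x} e^{y}]:  B - 3 = 0
  [e^{x} e^{2 y}]:  B C - 6 = 0
  [e^{2 x} e^{2 y}]:  B^{2} - 9 = 0
  [x e^{y} \cos{\left(x y \right)}]:  C D + 2 = 0
  [x^{2} e^{x} e^{y}, x y e^{x} e^{y}]:  A B - 6 = 0
  [x e^{x} e^{y} \cos{\left(x y \right)}, y e^{x} e^{y} \cos{\left(x y \right)}]:  B D + 3 = 0
  [e^{2 y}]:  C^{2} - 4 = 0
Solving: A = 2, B = 3, C = 2, D = -1.
Check against the point condition:
  u(0, 0) = 5  ⟹  B + C = 5  ✓
Hence u(x, y) = 2 x^{2} y + 2 e^{y} + 3 e^{x + y} - \sin{\left(x y \right)}.

Answer: u(x, y) = 2 x^{2} y + 2 e^{y} + 3 e^{x + y} - \sin{\left(x y \right)}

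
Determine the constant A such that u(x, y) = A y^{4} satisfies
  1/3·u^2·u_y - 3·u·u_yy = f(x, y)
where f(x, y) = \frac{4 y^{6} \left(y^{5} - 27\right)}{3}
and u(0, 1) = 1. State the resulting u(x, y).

Substitute the ansatz u = A y^{4} into the left-hand side.
Derivatives of the ansatz:
  u_y = 4 A y^{3}
  u_yy = 12 A y^{2}
Term by term:
  1/3·u^2·u_y = \frac{4 A^{3} y^{11}}{3}
  -3·u·u_yy = - 36 A^{2} y^{6}
So the left-hand side equals
  \frac{4 A^{3} y^{11}}{3} - 36 A^{2} y^{6}
This must equal f(x, y) identically; expanded, f = \frac{4 y^{11}}{3} - 36 y^{6}.
Matching coefficients of the independent functions:
  [y^{6}]:  - 36 A^{2} = -36
  [y^{11}]:  \frac{4 A^{3}}{3} = \frac{4}{3}
Solving: A = 1.
Check against the point condition:
  u(0, 1) = 1  ⟹  A = 1  ✓
Hence u(x, y) = y^{4}.

Answer: u(x, y) = y^{4}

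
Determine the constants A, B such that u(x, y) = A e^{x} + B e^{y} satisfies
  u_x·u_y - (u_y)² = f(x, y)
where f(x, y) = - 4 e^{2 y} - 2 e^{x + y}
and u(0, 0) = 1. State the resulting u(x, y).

Substitute the ansatz u = A e^{x} + B e^{y} into the left-hand side.
Derivatives of the ansatz:
  u_x = A e^{x}
  u_y = B e^{y}
Term by term:
  u_x·u_y = A B e^{x} e^{y}
  -(u_y)² = - B^{2} e^{2 y}
So the left-hand side equals
  A B e^{x} e^{y} - B^{2} e^{2 y}
This must equal f(x, y) identically; expanded, f = - 2 e^{x} e^{y} - 4 e^{2 y}.
Matching coefficients of the independent functions:
  [e^{x} e^{y}]:  A B = -2
  [e^{2 y}]:  - B^{2} = -4
These equations allow (A, B) = (-1, 2) or (1, -2).
Impose the point condition(s):
  u(0, 0) = 1  ⟹  A + B = 1
Only A = -1, B = 2 satisfies everything.
Hence u(x, y) = - e^{x} + 2 e^{y}.

Answer: u(x, y) = - e^{x} + 2 e^{y}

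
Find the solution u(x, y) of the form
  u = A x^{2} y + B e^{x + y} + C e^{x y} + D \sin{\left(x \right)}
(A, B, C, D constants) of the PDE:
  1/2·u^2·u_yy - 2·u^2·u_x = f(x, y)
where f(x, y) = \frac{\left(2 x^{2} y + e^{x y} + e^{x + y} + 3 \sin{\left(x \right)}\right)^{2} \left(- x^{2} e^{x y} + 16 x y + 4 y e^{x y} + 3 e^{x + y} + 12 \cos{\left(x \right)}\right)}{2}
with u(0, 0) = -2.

Substitute the ansatz u = A x^{2} y + B e^{x + y} + C e^{x y} + D \sin{\left(x \right)} into the left-hand side.
Derivatives of the ansatz:
  u_yy = B e^{x} e^{y} + C x^{2} e^{x y}
  u_x = 2 A x y + B e^{x} e^{y} + C y e^{x y} + D \cos{\left(x \right)}
Term by term:
  1/2·u^2·u_yy = \frac{A^{2} B x^{4} y^{2} e^{x} e^{y}}{2} + \frac{A^{2} C x^{6} y^{2} e^{x y}}{2} + A B^{2} x^{2} y e^{2 x} e^{2 y} + A B C x^{4} y e^{x} e^{y} e^{x y} + A B C x^{2} y e^{x} e^{y} e^{x y} + A B D x^{2} y e^{x} e^{y} \sin{\left(x \right)} + A C^{2} x^{4} y e^{2 x y} + A C D x^{4} y e^{x y} \sin{\left(x \right)} + \frac{B^{3} e^{3 x} e^{3 y}}{2} + \frac{B^{2} C x^{2} e^{2 x} e^{2 y} e^{x y}}{2} + B^{2} C e^{2 x} e^{2 y} e^{x y} + B^{2} D e^{2 x} e^{2 y} \sin{\left(x \right)} + B C^{2} x^{2} e^{x} e^{y} e^{2 x y} + \frac{B C^{2} e^{x} e^{y} e^{2 x y}}{2} + B C D x^{2} e^{x} e^{y} e^{x y} \sin{\left(x \right)} + B C D e^{x} e^{y} e^{x y} \sin{\left(x \right)} + \frac{B D^{2} e^{x} e^{y} \sin^{2}{\left(x \right)}}{2} + \frac{C^{3} x^{2} e^{3 x y}}{2} + C^{2} D x^{2} e^{2 x y} \sin{\left(x \right)} + \frac{C D^{2} x^{2} e^{x y} \sin^{2}{\left(x \right)}}{2}
  -2·u^2·u_x = - 4 A^{3} x^{5} y^{3} - 2 A^{2} B x^{4} y^{2} e^{x} e^{y} - 8 A^{2} B x^{3} y^{2} e^{x} e^{y} - 2 A^{2} C x^{4} y^{3} e^{x y} - 8 A^{2} C x^{3} y^{2} e^{x y} - 2 A^{2} D x^{4} y^{2} \cos{\left(x \right)} - 8 A^{2} D x^{3} y^{2} \sin{\left(x \right)} - 4 A B^{2} x^{2} y e^{2 x} e^{2 y} - 4 A B^{2} x y e^{2 x} e^{2 y} - 4 A B C x^{2} y^{2} e^{x} e^{y} e^{x y} - 4 A B C x^{2} y e^{x} e^{y} e^{x y} - 8 A B C x y e^{x} e^{y} e^{x y} - 4 A B D x^{2} y e^{x} e^{y} \sin{\left(x \right)} - 4 A B D x^{2} y e^{x} e^{y} \cos{\left(x \right)} - 8 A B D x y e^{x} e^{y} \sin{\left(x \right)} - 4 A C^{2} x^{2} y^{2} e^{2 x y} - 4 A C^{2} x y e^{2 x y} - 4 A C D x^{2} y^{2} e^{x y} \sin{\left(x \right)} - 4 A C D x^{2} y e^{x y} \cos{\left(x \right)} - 8 A C D x y e^{x y} \sin{\left(x \right)} - 4 A D^{2} x^{2} y \sin{\left(x \right)} \cos{\left(x \right)} - 4 A D^{2} x y \sin^{2}{\left(x \right)} - 2 B^{3} e^{3 x} e^{3 y} - 2 B^{2} C y e^{2 x} e^{2 y} e^{x y} - 4 B^{2} C e^{2 x} e^{2 y} e^{x y} - 4 B^{2} D e^{2 x} e^{2 y} \sin{\left(x \right)} - 2 B^{2} D e^{2 x} e^{2 y} \cos{\left(x \right)} - 4 B C^{2} y e^{x} e^{y} e^{2 x y} - 2 B C^{2} e^{x} e^{y} e^{2 x y} - 4 B C D y e^{x} e^{y} e^{x y} \sin{\left(x \right)} - 4 B C D e^{x} e^{y} e^{x y} \sin{\left(x \right)} - 4 B C D e^{x} e^{y} e^{x y} \cos{\left(x \right)} - 2 B D^{2} e^{x} e^{y} \sin^{2}{\left(x \right)} - 4 B D^{2} e^{x} e^{y} \sin{\left(x \right)} \cos{\left(x \right)} - 2 C^{3} y e^{3 x y} - 4 C^{2} D y e^{2 x y} \sin{\left(x \right)} - 2 C^{2} D e^{2 x y} \cos{\left(x \right)} - 2 C D^{2} y e^{x y} \sin^{2}{\left(x \right)} - 4 C D^{2} e^{x y} \sin{\left(x \right)} \cos{\left(x \right)} - 2 D^{3} \sin^{2}{\left(x \right)} \cos{\left(x \right)}
Sum these and collect like terms in the independent variables.
This must equal f(x, y) identically; expanded, f = - 2 x^{6} y^{2} e^{x y} + 32 x^{5} y^{3} + 8 x^{4} y^{3} e^{x y} + 6 x^{4} y^{2} e^{x} e^{y} + 24 x^{4} y^{2} \cos{\left(x \right)} - 2 x^{4} y e^{x} e^{y} e^{x y} - 2 x^{4} y e^{2 x y} - 6 x^{4} y e^{x y} \sin{\left(x \right)} + 32 x^{3} y^{2} e^{x} e^{y} + 32 x^{3} y^{2} e^{x y} + 96 x^{3} y^{2} \sin{\left(x \right)} + 8 x^{2} y^{2} e^{x} e^{y} e^{x y} + 8 x^{2} y^{2} e^{2 x y} + 24 x^{2} y^{2} e^{x y} \sin{\left(x \right)} + 6 x^{2} y e^{2 x} e^{2 y} + 6 x^{2} y e^{x} e^{y} e^{x y} + 18 x^{2} y e^{x} e^{y} \sin{\left(x \right)} + 24 x^{2} y e^{x} e^{y} \cos{\left(x \right)} + 24 x^{2} y e^{x y} \cos{\left(x \right)} + 72 x^{2} y \sin{\left(x \right)} \cos{\left(x \right)} - \frac{x^{2} e^{2 x} e^{2 y} e^{x y}}{2} - x^{2} e^{x} e^{y} e^{2 x y} - 3 x^{2} e^{x} e^{y} e^{x y} \sin{\left(x \right)} - \frac{x^{2} e^{3 x y}}{2} - 3 x^{2} e^{2 x y} \sin{\left(x \right)} - \frac{9 x^{2} e^{x y} \sin^{2}{\left(x \right)}}{2} + 8 x y e^{2 x} e^{2 y} + 16 x y e^{x} e^{y} e^{x y} + 48 x y e^{x} e^{y} \sin{\left(x \right)} + 8 x y e^{2 x y} + 48 x y e^{x y} \sin{\left(x \right)} + 72 x y \sin^{2}{\left(x \right)} + 2 y e^{2 x} e^{2 y} e^{x y} + 4 y e^{x} e^{y} e^{2 x y} + 12 y e^{x} e^{y} e^{x y} \sin{\left(x \right)} + 2 y e^{3 x y} + 12 y e^{2 x y} \sin{\left(x \right)} + 18 y e^{x y} \sin^{2}{\left(x \right)} + \frac{3 e^{3 x} e^{3 y}}{2} + 3 e^{2 x} e^{2 y} e^{x y} + 9 e^{2 x} e^{2 y} \sin{\left(x \right)} + 6 e^{2 x} e^{2 y} \cos{\left(x \right)} + \frac{3 e^{x} e^{y} e^{2 x y}}{2} + 9 e^{x} e^{y} e^{x y} \sin{\left(x \right)} + 12 e^{x} e^{y} e^{x y} \cos{\left(x \right)} + \frac{27 e^{x} e^{y} \sin^{2}{\left(x \right)}}{2} + 36 e^{x} e^{y} \sin{\left(x \right)} \cos{\left(x \right)} + 6 e^{2 x y} \cos{\left(x \right)} + 36 e^{x y} \sin{\left(x \right)} \cos{\left(x \right)} + 54 \sin^{2}{\left(x \right)} \cos{\left(x \right)}.
Matching coefficients of the independent functions:
(each divided by its leading coefficient; functions giving the same equation are listed together)
  [x^{2} e^{3 x y}, y e^{3 x y}]:  C^{3} + 1 = 0
  [x^{5} y^{3}]:  A^{3} + 8 = 0
  [e^{3 x} e^{3 y}]:  B^{3} + 1 = 0
  [e^{2 x y} \cos{\left(x \right)}, x^{2} e^{2 x y} \sin{\left(x \right)}, y e^{2 x y} \sin{\left(x \right)}]:  C^{2} D + 3 = 0
  [\sin^{2}{\left(x \right)} \cos{\left(x \right)}]:  D^{3} + 27 = 0
  [x y e^{2 x y}, x^{2} y^{2} e^{2 x y}, x^{4} y e^{2 x y}]:  A C^{2} + 2 = 0
  [x y \sin^{2}{\left(x \right)}, x^{2} y \sin{\left(x \right)} \cos{\left(x \right)}]:  A D^{2} + 18 = 0
  [x^{2} e^{x y} \sin^{2}{\left(x \right)}, y e^{x y} \sin^{2}{\left(x \right)}, e^{x y} \sin{\left(x \right)} \cos{\left(x \right)}]:  C D^{2} + 9 = 0
  [x^{3} y^{2} e^{x y}, x^{4} y^{3} e^{x y}, x^{6} y^{2} e^{x y}]:  A^{2} C + 4 = 0
  [x^{3} y^{2} \sin{\left(x \right)}, x^{4} y^{2} \cos{\left(x \right)}]:  A^{2} D + 12 = 0
  [e^{x} e^{y} e^{2 x y}, x^{2} e^{x} e^{y} e^{2 x y}, y e^{x} e^{y} e^{2 x y}]:  B C^{2} + 1 = 0
  [e^{x} e^{y} \sin^{2}{\left(x \right)}, e^{x} e^{y} \sin{\left(x \right)} \cos{\left(x \right)}]:  B D^{2} + 9 = 0
  [e^{2 x} e^{2 y} e^{x y}, x^{2} e^{2 x} e^{2 y} e^{x y}, y e^{2 x} e^{2 y} e^{x y}]:  B^{2} C + 1 = 0
  [e^{2 x} e^{2 y} \sin{\left(x \right)}, e^{2 x} e^{2 y} \cos{\left(x \right)}]:  B^{2} D + 3 = 0
  [x y e^{2 x} e^{2 y}, x^{2} y e^{2 x} e^{2 y}]:  A B^{2} + 2 = 0
  [x y e^{x y} \sin{\left(x \right)}, x^{2} y e^{x y} \cos{\left(x \right)}, x^{2} y^{2} e^{x y} \sin{\left(x \right)}, …]:  A C D + 6 = 0
  [x^{3} y^{2} e^{x} e^{y}, x^{4} y^{2} e^{x} e^{y}]:  A^{2} B + 4 = 0
  [e^{x} e^{y} e^{x y} \sin{\left(x \right)}, e^{x} e^{y} e^{x y} \cos{\left(x \right)}, x^{2} e^{x} e^{y} e^{x y} \sin{\left(x \right)}, …]:  B C D + 3 = 0
  [x y e^{x} e^{y} e^{x y}, x^{2} y e^{x} e^{y} e^{x y}, x^{2} y^{2} e^{x} e^{y} e^{x y}, …]:  A B C + 2 = 0
  [x y e^{x} e^{y} \sin{\left(x \right)}, x^{2} y e^{x} e^{y} \sin{\left(x \right)}, x^{2} y e^{x} e^{y} \cos{\left(x \right)}]:  A B D + 6 = 0
Solving: A = -2, B = -1, C = -1, D = -3.
Check against the point condition:
  u(0, 0) = -2  ⟹  B + C = -2  ✓
Hence u(x, y) = - 2 x^{2} y - e^{x y} - e^{x + y} - 3 \sin{\left(x \right)}.

Answer: u(x, y) = - 2 x^{2} y - e^{x y} - e^{x + y} - 3 \sin{\left(x \right)}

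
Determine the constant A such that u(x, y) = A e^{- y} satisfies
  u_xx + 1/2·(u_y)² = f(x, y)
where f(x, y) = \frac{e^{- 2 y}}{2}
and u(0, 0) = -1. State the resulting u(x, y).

Answer: u(x, y) = - e^{- y}

Derivation:
Substitute the ansatz u = A e^{- y} into the left-hand side.
Derivatives of the ansatz:
  u_xx = 0
  u_y = - A e^{- y}
Term by term:
  u_xx = 0
  1/2·(u_y)² = \frac{A^{2} e^{- 2 y}}{2}
So the left-hand side equals
  \frac{A^{2} e^{- 2 y}}{2}
This must equal f(x, y) = \frac{e^{- 2 y}}{2} identically.
Matching coefficients of the independent functions:
  [e^{- 2 y}]:  \frac{A^{2}}{2} = \frac{1}{2}
These equations allow (A) = (-1) or (1).
Impose the point condition(s):
  u(0, 0) = -1  ⟹  A = -1
Only A = -1 satisfies everything.
Hence u(x, y) = - e^{- y}.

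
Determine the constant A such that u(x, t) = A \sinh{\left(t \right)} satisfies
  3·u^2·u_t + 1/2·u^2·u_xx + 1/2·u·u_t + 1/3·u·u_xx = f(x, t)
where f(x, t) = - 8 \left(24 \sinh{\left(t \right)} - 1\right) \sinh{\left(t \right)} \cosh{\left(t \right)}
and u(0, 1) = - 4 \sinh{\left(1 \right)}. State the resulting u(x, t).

Substitute the ansatz u = A \sinh{\left(t \right)} into the left-hand side.
Derivatives of the ansatz:
  u_t = A \cosh{\left(t \right)}
  u_xx = 0
Term by term:
  3·u^2·u_t = 3 A^{3} \sinh^{2}{\left(t \right)} \cosh{\left(t \right)}
  1/2·u^2·u_xx = 0
  1/2·u·u_t = \frac{A^{2} \sinh{\left(t \right)} \cosh{\left(t \right)}}{2}
  1/3·u·u_xx = 0
So the left-hand side equals
  3 A^{3} \sinh^{2}{\left(t \right)} \cosh{\left(t \right)} + \frac{A^{2} \sinh{\left(t \right)} \cosh{\left(t \right)}}{2}
This must equal f(x, t) identically; expanded, f = - 192 \sinh^{2}{\left(t \right)} \cosh{\left(t \right)} + 8 \sinh{\left(t \right)} \cosh{\left(t \right)}.
Matching coefficients of the independent functions:
  [\sinh{\left(t \right)} \cosh{\left(t \right)}]:  \frac{A^{2}}{2} = 8
  [\sinh^{2}{\left(t \right)} \cosh{\left(t \right)}]:  3 A^{3} = -192
Solving: A = -4.
Check against the point condition:
  u(0, 1) = - 4 \sinh{\left(1 \right)}  ⟹  A \sinh{\left(1 \right)} = - 4 \sinh{\left(1 \right)}  ✓
Hence u(x, t) = - 4 \sinh{\left(t \right)}.

Answer: u(x, t) = - 4 \sinh{\left(t \right)}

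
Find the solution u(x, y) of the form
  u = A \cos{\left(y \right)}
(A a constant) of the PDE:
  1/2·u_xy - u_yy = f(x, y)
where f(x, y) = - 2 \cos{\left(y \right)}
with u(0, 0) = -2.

Substitute the ansatz u = A \cos{\left(y \right)} into the left-hand side.
Derivatives of the ansatz:
  u_xy = 0
  u_yy = - A \cos{\left(y \right)}
Term by term:
  1/2·u_xy = 0
  -u_yy = A \cos{\left(y \right)}
So the left-hand side equals
  A \cos{\left(y \right)}
This must equal f(x, y) = - 2 \cos{\left(y \right)} identically.
Matching coefficients of the independent functions:
  [\cos{\left(y \right)}]:  A = -2
Solving: A = -2.
Check against the point condition:
  u(0, 0) = -2  ⟹  A = -2  ✓
Hence u(x, y) = - 2 \cos{\left(y \right)}.

Answer: u(x, y) = - 2 \cos{\left(y \right)}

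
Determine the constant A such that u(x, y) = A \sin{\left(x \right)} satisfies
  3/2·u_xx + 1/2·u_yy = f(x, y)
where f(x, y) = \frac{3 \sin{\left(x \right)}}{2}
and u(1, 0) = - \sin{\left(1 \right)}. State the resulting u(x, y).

Answer: u(x, y) = - \sin{\left(x \right)}

Derivation:
Substitute the ansatz u = A \sin{\left(x \right)} into the left-hand side.
Derivatives of the ansatz:
  u_xx = - A \sin{\left(x \right)}
  u_yy = 0
Term by term:
  3/2·u_xx = - \frac{3 A \sin{\left(x \right)}}{2}
  1/2·u_yy = 0
So the left-hand side equals
  - \frac{3 A \sin{\left(x \right)}}{2}
This must equal f(x, y) = \frac{3 \sin{\left(x \right)}}{2} identically.
Matching coefficients of the independent functions:
  [\sin{\left(x \right)}]:  - \frac{3 A}{2} = \frac{3}{2}
Solving: A = -1.
Check against the point condition:
  u(1, 0) = - \sin{\left(1 \right)}  ⟹  A \sin{\left(1 \right)} = - \sin{\left(1 \right)}  ✓
Hence u(x, y) = - \sin{\left(x \right)}.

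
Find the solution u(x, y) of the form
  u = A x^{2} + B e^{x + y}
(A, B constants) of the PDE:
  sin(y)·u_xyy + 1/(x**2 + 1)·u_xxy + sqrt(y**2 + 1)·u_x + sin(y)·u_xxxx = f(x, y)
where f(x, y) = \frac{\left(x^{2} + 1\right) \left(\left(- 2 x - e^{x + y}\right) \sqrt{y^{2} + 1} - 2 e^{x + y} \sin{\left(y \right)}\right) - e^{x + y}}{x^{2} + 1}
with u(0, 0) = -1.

Substitute the ansatz u = A x^{2} + B e^{x + y} into the left-hand side.
Derivatives of the ansatz:
  u_xyy = B e^{x} e^{y}
  u_xxy = B e^{x} e^{y}
  u_x = 2 A x + B e^{x} e^{y}
  u_xxxx = B e^{x} e^{y}
Term by term:
  sin(y)·u_xyy = B e^{x} e^{y} \sin{\left(y \right)}
  1/(x**2 + 1)·u_xxy = \frac{B e^{x} e^{y}}{x^{2} + 1}
  sqrt(y**2 + 1)·u_x = 2 A x \sqrt{y^{2} + 1} + B \sqrt{y^{2} + 1} e^{x} e^{y}
  sin(y)·u_xxxx = B e^{x} e^{y} \sin{\left(y \right)}
So the left-hand side equals
  2 A x \sqrt{y^{2} + 1} + B \sqrt{y^{2} + 1} e^{x} e^{y} + 2 B e^{x} e^{y} \sin{\left(y \right)} + \frac{B e^{x} e^{y}}{x^{2} + 1}
This must equal f(x, y) identically; expanded, f = - 2 x \sqrt{y^{2} + 1} - \sqrt{y^{2} + 1} e^{x} e^{y} - 2 e^{x} e^{y} \sin{\left(y \right)} - \frac{e^{x} e^{y}}{x^{2} + 1}.
Matching coefficients of the independent functions:
  [x \sqrt{y^{2} + 1}]:  2 A = -2
  [\frac{e^{x} e^{y}}{x^{2} + 1}, \sqrt{y^{2} + 1} e^{x} e^{y}]:  B = -1
  [e^{x} e^{y} \sin{\left(y \right)}]:  2 B = -2
Solving: A = -1, B = -1.
Check against the point condition:
  u(0, 0) = -1  ⟹  B = -1  ✓
Hence u(x, y) = - x^{2} - e^{x + y}.

Answer: u(x, y) = - x^{2} - e^{x + y}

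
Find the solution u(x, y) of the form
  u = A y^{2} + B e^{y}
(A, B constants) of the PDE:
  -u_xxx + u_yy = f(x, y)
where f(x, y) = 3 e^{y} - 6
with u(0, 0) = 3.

Substitute the ansatz u = A y^{2} + B e^{y} into the left-hand side.
Derivatives of the ansatz:
  u_xxx = 0
  u_yy = 2 A + B e^{y}
Term by term:
  -u_xxx = 0
  u_yy = 2 A + B e^{y}
So the left-hand side equals
  2 A + B e^{y}
This must equal f(x, y) = 3 e^{y} - 6 identically.
Matching coefficients of the independent functions:
  [constant term]:  2 A = -6
  [e^{y}]:  B = 3
Solving: A = -3, B = 3.
Check against the point condition:
  u(0, 0) = 3  ⟹  B = 3  ✓
Hence u(x, y) = - 3 y^{2} + 3 e^{y}.

Answer: u(x, y) = - 3 y^{2} + 3 e^{y}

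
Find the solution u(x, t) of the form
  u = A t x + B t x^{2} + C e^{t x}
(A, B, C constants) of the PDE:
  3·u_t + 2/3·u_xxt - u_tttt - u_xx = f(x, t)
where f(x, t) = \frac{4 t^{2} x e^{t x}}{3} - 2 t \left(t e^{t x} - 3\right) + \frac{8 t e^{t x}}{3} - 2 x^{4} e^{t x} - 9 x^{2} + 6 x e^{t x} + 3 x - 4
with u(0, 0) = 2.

Substitute the ansatz u = A t x + B t x^{2} + C e^{t x} into the left-hand side.
Derivatives of the ansatz:
  u_t = A x + B x^{2} + C x e^{t x}
  u_xxt = 2 B + C t^{2} x e^{t x} + 2 C t e^{t x}
  u_tttt = C x^{4} e^{t x}
  u_xx = 2 B t + C t^{2} e^{t x}
Term by term:
  3·u_t = 3 A x + 3 B x^{2} + 3 C x e^{t x}
  2/3·u_xxt = \frac{4 B}{3} + \frac{2 C t^{2} x e^{t x}}{3} + \frac{4 C t e^{t x}}{3}
  -u_tttt = - C x^{4} e^{t x}
  -u_xx = - 2 B t - C t^{2} e^{t x}
So the left-hand side equals
  3 A x - 2 B t + 3 B x^{2} + \frac{4 B}{3} + \frac{2 C t^{2} x e^{t x}}{3} - C t^{2} e^{t x} + \frac{4 C t e^{t x}}{3} - C x^{4} e^{t x} + 3 C x e^{t x}
This must equal f(x, t) identically; expanded, f = \frac{4 t^{2} x e^{t x}}{3} - 2 t^{2} e^{t x} + \frac{8 t e^{t x}}{3} + 6 t - 2 x^{4} e^{t x} - 9 x^{2} + 6 x e^{t x} + 3 x - 4.
Matching coefficients of the independent functions:
  [constant term]:  \frac{4 B}{3} = -4
  [t]:  - 2 B = 6
  [x]:  3 A = 3
  [x^{2}]:  3 B = -9
  [t e^{t x}]:  \frac{4 C}{3} = \frac{8}{3}
  [t^{2} e^{t x}, x^{4} e^{t x}]:  - C = -2
  [x e^{t x}]:  3 C = 6
  [t^{2} x e^{t x}]:  \frac{2 C}{3} = \frac{4}{3}
Solving: A = 1, B = -3, C = 2.
Check against the point condition:
  u(0, 0) = 2  ⟹  C = 2  ✓
Hence u(x, t) = - 3 t x^{2} + t x + 2 e^{t x}.

Answer: u(x, t) = - 3 t x^{2} + t x + 2 e^{t x}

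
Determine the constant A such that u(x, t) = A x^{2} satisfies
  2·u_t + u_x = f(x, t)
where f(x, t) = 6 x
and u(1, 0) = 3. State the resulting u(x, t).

Substitute the ansatz u = A x^{2} into the left-hand side.
Derivatives of the ansatz:
  u_t = 0
  u_x = 2 A x
Term by term:
  2·u_t = 0
  u_x = 2 A x
So the left-hand side equals
  2 A x
This must equal f(x, t) = 6 x identically.
Matching coefficients of the independent functions:
  [x]:  2 A = 6
Solving: A = 3.
Check against the point condition:
  u(1, 0) = 3  ⟹  A = 3  ✓
Hence u(x, t) = 3 x^{2}.

Answer: u(x, t) = 3 x^{2}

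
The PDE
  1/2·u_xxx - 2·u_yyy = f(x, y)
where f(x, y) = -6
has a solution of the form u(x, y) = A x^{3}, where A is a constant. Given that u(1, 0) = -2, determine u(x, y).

Answer: u(x, y) = - 2 x^{3}

Derivation:
Substitute the ansatz u = A x^{3} into the left-hand side.
Derivatives of the ansatz:
  u_xxx = 6 A
  u_yyy = 0
Term by term:
  1/2·u_xxx = 3 A
  -2·u_yyy = 0
So the left-hand side equals
  3 A
This must equal f(x, y) = -6 identically.
Matching coefficients of the independent functions:
  [constant term]:  3 A = -6
Solving: A = -2.
Check against the point condition:
  u(1, 0) = -2  ⟹  A = -2  ✓
Hence u(x, y) = - 2 x^{3}.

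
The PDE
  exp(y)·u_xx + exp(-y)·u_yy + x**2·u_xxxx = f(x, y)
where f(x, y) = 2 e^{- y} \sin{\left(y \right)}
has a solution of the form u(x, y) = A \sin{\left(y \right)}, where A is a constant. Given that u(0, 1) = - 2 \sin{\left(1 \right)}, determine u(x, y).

Answer: u(x, y) = - 2 \sin{\left(y \right)}

Derivation:
Substitute the ansatz u = A \sin{\left(y \right)} into the left-hand side.
Derivatives of the ansatz:
  u_xx = 0
  u_yy = - A \sin{\left(y \right)}
  u_xxxx = 0
Term by term:
  exp(y)·u_xx = 0
  exp(-y)·u_yy = - A e^{- y} \sin{\left(y \right)}
  x**2·u_xxxx = 0
So the left-hand side equals
  - A e^{- y} \sin{\left(y \right)}
This must equal f(x, y) = 2 e^{- y} \sin{\left(y \right)} identically.
Matching coefficients of the independent functions:
  [e^{- y} \sin{\left(y \right)}]:  - A = 2
Solving: A = -2.
Check against the point condition:
  u(0, 1) = - 2 \sin{\left(1 \right)}  ⟹  A \sin{\left(1 \right)} = - 2 \sin{\left(1 \right)}  ✓
Hence u(x, y) = - 2 \sin{\left(y \right)}.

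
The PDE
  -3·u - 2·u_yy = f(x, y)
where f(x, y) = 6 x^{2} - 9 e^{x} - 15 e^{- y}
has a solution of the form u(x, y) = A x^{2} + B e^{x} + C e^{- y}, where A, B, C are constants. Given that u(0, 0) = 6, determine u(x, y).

Answer: u(x, y) = - 2 x^{2} + 3 e^{x} + 3 e^{- y}

Derivation:
Substitute the ansatz u = A x^{2} + B e^{x} + C e^{- y} into the left-hand side.
Derivatives of the ansatz:
  u_yy = C e^{- y}
Term by term:
  -3·u = - 3 A x^{2} - 3 B e^{x} - 3 C e^{- y}
  -2·u_yy = - 2 C e^{- y}
So the left-hand side equals
  - 3 A x^{2} - 3 B e^{x} - 5 C e^{- y}
This must equal f(x, y) = 6 x^{2} - 9 e^{x} - 15 e^{- y} identically.
Matching coefficients of the independent functions:
  [x^{2}]:  - 3 A = 6
  [e^{x}]:  - 3 B = -9
  [e^{- y}]:  - 5 C = -15
Solving: A = -2, B = 3, C = 3.
Check against the point condition:
  u(0, 0) = 6  ⟹  B + C = 6  ✓
Hence u(x, y) = - 2 x^{2} + 3 e^{x} + 3 e^{- y}.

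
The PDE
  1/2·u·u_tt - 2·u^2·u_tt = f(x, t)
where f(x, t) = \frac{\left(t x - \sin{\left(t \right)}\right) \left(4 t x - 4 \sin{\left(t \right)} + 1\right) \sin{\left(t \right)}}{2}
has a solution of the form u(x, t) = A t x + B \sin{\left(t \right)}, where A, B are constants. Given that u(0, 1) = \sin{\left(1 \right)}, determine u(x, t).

Substitute the ansatz u = A t x + B \sin{\left(t \right)} into the left-hand side.
Derivatives of the ansatz:
  u_tt = - B \sin{\left(t \right)}
Term by term:
  1/2·u·u_tt = - \frac{A B t x \sin{\left(t \right)}}{2} - \frac{B^{2} \sin^{2}{\left(t \right)}}{2}
  -2·u^2·u_tt = 2 A^{2} B t^{2} x^{2} \sin{\left(t \right)} + 4 A B^{2} t x \sin^{2}{\left(t \right)} + 2 B^{3} \sin^{3}{\left(t \right)}
So the left-hand side equals
  2 A^{2} B t^{2} x^{2} \sin{\left(t \right)} + 4 A B^{2} t x \sin^{2}{\left(t \right)} - \frac{A B t x \sin{\left(t \right)}}{2} + 2 B^{3} \sin^{3}{\left(t \right)} - \frac{B^{2} \sin^{2}{\left(t \right)}}{2}
This must equal f(x, t) identically; expanded, f = 2 t^{2} x^{2} \sin{\left(t \right)} - 4 t x \sin^{2}{\left(t \right)} + \frac{t x \sin{\left(t \right)}}{2} + 2 \sin^{3}{\left(t \right)} - \frac{\sin^{2}{\left(t \right)}}{2}.
Matching coefficients of the independent functions:
  [t x \sin{\left(t \right)}]:  - \frac{A B}{2} = \frac{1}{2}
  [t x \sin^{2}{\left(t \right)}]:  4 A B^{2} = -4
  [t^{2} x^{2} \sin{\left(t \right)}]:  2 A^{2} B = 2
  [\sin^{2}{\left(t \right)}]:  - \frac{B^{2}}{2} = - \frac{1}{2}
  [\sin^{3}{\left(t \right)}]:  2 B^{3} = 2
Solving: A = -1, B = 1.
Check against the point condition:
  u(0, 1) = \sin{\left(1 \right)}  ⟹  B \sin{\left(1 \right)} = \sin{\left(1 \right)}  ✓
Hence u(x, t) = - t x + \sin{\left(t \right)}.

Answer: u(x, t) = - t x + \sin{\left(t \right)}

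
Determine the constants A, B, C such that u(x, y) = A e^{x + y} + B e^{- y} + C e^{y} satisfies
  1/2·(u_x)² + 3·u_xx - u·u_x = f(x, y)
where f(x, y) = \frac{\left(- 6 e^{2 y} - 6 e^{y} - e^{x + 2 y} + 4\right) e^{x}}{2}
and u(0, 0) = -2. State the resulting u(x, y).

Substitute the ansatz u = A e^{x + y} + B e^{- y} + C e^{y} into the left-hand side.
Derivatives of the ansatz:
  u_x = A e^{x} e^{y}
  u_xx = A e^{x} e^{y}
Term by term:
  1/2·(u_x)² = \frac{A^{2} e^{2 x} e^{2 y}}{2}
  3·u_xx = 3 A e^{x} e^{y}
  -u·u_x = - A^{2} e^{2 x} e^{2 y} - A B e^{x} - A C e^{x} e^{2 y}
So the left-hand side equals
  - \frac{A^{2} e^{2 x} e^{2 y}}{2} - A B e^{x} - A C e^{x} e^{2 y} + 3 A e^{x} e^{y}
This must equal f(x, y) identically; expanded, f = - \frac{e^{2 x} e^{2 y}}{2} - 3 e^{x} e^{2 y} - 3 e^{x} e^{y} + 2 e^{x}.
Matching coefficients of the independent functions:
  [e^{x} e^{y}]:  3 A = -3
  [e^{x} e^{2 y}]:  - A C = -3
  [e^{2 x} e^{2 y}]:  - \frac{A^{2}}{2} = - \frac{1}{2}
  [e^{x}]:  - A B = 2
Solving: A = -1, B = 2, C = -3.
Check against the point condition:
  u(0, 0) = -2  ⟹  A + B + C = -2  ✓
Hence u(x, y) = - 3 e^{y} - e^{x + y} + 2 e^{- y}.

Answer: u(x, y) = - 3 e^{y} - e^{x + y} + 2 e^{- y}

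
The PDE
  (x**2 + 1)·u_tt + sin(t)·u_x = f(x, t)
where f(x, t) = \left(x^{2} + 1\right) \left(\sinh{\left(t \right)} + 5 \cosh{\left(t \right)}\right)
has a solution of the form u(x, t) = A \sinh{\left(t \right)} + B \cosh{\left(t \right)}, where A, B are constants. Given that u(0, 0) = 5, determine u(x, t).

Answer: u(x, t) = \sinh{\left(t \right)} + 5 \cosh{\left(t \right)}

Derivation:
Substitute the ansatz u = A \sinh{\left(t \right)} + B \cosh{\left(t \right)} into the left-hand side.
Derivatives of the ansatz:
  u_tt = A \sinh{\left(t \right)} + B \cosh{\left(t \right)}
  u_x = 0
Term by term:
  (x**2 + 1)·u_tt = A x^{2} \sinh{\left(t \right)} + A \sinh{\left(t \right)} + B x^{2} \cosh{\left(t \right)} + B \cosh{\left(t \right)}
  sin(t)·u_x = 0
So the left-hand side equals
  A x^{2} \sinh{\left(t \right)} + A \sinh{\left(t \right)} + B x^{2} \cosh{\left(t \right)} + B \cosh{\left(t \right)}
This must equal f(x, t) identically; expanded, f = x^{2} \sinh{\left(t \right)} + 5 x^{2} \cosh{\left(t \right)} + \sinh{\left(t \right)} + 5 \cosh{\left(t \right)}.
Matching coefficients of the independent functions:
  [x^{2} \sinh{\left(t \right)}, \sinh{\left(t \right)}]:  A = 1
  [x^{2} \cosh{\left(t \right)}, \cosh{\left(t \right)}]:  B = 5
Solving: A = 1, B = 5.
Check against the point condition:
  u(0, 0) = 5  ⟹  B = 5  ✓
Hence u(x, t) = \sinh{\left(t \right)} + 5 \cosh{\left(t \right)}.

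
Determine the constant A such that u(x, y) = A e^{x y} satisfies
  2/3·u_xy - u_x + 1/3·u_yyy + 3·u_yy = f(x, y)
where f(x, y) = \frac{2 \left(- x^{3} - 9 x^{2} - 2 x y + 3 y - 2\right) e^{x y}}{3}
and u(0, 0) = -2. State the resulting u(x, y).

Substitute the ansatz u = A e^{x y} into the left-hand side.
Derivatives of the ansatz:
  u_xy = A x y e^{x y} + A e^{x y}
  u_x = A y e^{x y}
  u_yyy = A x^{3} e^{x y}
  u_yy = A x^{2} e^{x y}
Term by term:
  2/3·u_xy = \frac{2 A x y e^{x y}}{3} + \frac{2 A e^{x y}}{3}
  -u_x = - A y e^{x y}
  1/3·u_yyy = \frac{A x^{3} e^{x y}}{3}
  3·u_yy = 3 A x^{2} e^{x y}
So the left-hand side equals
  \frac{A x^{3} e^{x y}}{3} + 3 A x^{2} e^{x y} + \frac{2 A x y e^{x y}}{3} - A y e^{x y} + \frac{2 A e^{x y}}{3}
This must equal f(x, y) identically; expanded, f = - \frac{2 x^{3} e^{x y}}{3} - 6 x^{2} e^{x y} - \frac{4 x y e^{x y}}{3} + 2 y e^{x y} - \frac{4 e^{x y}}{3}.
Matching coefficients of the independent functions:
  [x^{2} e^{x y}]:  3 A = -6
  [x^{3} e^{x y}]:  \frac{A}{3} = - \frac{2}{3}
  [y e^{x y}]:  - A = 2
  [x y e^{x y}, e^{x y}]:  \frac{2 A}{3} = - \frac{4}{3}
Solving: A = -2.
Check against the point condition:
  u(0, 0) = -2  ⟹  A = -2  ✓
Hence u(x, y) = - 2 e^{x y}.

Answer: u(x, y) = - 2 e^{x y}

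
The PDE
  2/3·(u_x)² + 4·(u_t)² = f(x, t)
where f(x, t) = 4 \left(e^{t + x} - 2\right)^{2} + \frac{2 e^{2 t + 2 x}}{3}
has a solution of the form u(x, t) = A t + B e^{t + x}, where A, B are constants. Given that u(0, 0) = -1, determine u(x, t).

Substitute the ansatz u = A t + B e^{t + x} into the left-hand side.
Derivatives of the ansatz:
  u_x = B e^{t} e^{x}
  u_t = A + B e^{t} e^{x}
Term by term:
  2/3·(u_x)² = \frac{2 B^{2} e^{2 t} e^{2 x}}{3}
  4·(u_t)² = 4 A^{2} + 8 A B e^{t} e^{x} + 4 B^{2} e^{2 t} e^{2 x}
So the left-hand side equals
  4 A^{2} + 8 A B e^{t} e^{x} + \frac{14 B^{2} e^{2 t} e^{2 x}}{3}
This must equal f(x, t) identically; expanded, f = \frac{14 e^{2 t} e^{2 x}}{3} - 16 e^{t} e^{x} + 16.
Matching coefficients of the independent functions:
  [constant term]:  4 A^{2} = 16
  [e^{t} e^{x}]:  8 A B = -16
  [e^{2 t} e^{2 x}]:  \frac{14 B^{2}}{3} = \frac{14}{3}
These equations allow (A, B) = (-2, 1) or (2, -1).
Impose the point condition(s):
  u(0, 0) = -1  ⟹  B = -1
Only A = 2, B = -1 satisfies everything.
Hence u(x, t) = 2 t - e^{t + x}.

Answer: u(x, t) = 2 t - e^{t + x}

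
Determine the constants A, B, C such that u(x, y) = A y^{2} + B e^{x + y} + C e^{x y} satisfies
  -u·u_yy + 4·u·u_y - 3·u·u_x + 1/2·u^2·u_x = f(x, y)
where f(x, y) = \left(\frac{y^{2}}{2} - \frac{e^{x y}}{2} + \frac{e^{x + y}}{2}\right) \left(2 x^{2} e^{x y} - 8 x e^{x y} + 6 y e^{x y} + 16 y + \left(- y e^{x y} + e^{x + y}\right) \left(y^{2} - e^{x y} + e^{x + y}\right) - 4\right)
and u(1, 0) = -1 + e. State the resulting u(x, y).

Substitute the ansatz u = A y^{2} + B e^{x + y} + C e^{x y} into the left-hand side.
Derivatives of the ansatz:
  u_yy = 2 A + B e^{x} e^{y} + C x^{2} e^{x y}
  u_y = 2 A y + B e^{x} e^{y} + C x e^{x y}
  u_x = B e^{x} e^{y} + C y e^{x y}
Term by term:
  -u·u_yy = - 2 A^{2} y^{2} - A B y^{2} e^{x} e^{y} - 2 A B e^{x} e^{y} - A C x^{2} y^{2} e^{x y} - 2 A C e^{x y} - B^{2} e^{2 x} e^{2 y} - B C x^{2} e^{x} e^{y} e^{x y} - B C e^{x} e^{y} e^{x y} - C^{2} x^{2} e^{2 x y}
  4·u·u_y = 8 A^{2} y^{3} + 4 A B y^{2} e^{x} e^{y} + 8 A B y e^{x} e^{y} + 4 A C x y^{2} e^{x y} + 8 A C y e^{x y} + 4 B^{2} e^{2 x} e^{2 y} + 4 B C x e^{x} e^{y} e^{x y} + 4 B C e^{x} e^{y} e^{x y} + 4 C^{2} x e^{2 x y}
  -3·u·u_x = - 3 A B y^{2} e^{x} e^{y} - 3 A C y^{3} e^{x y} - 3 B^{2} e^{2 x} e^{2 y} - 3 B C y e^{x} e^{y} e^{x y} - 3 B C e^{x} e^{y} e^{x y} - 3 C^{2} y e^{2 x y}
  1/2·u^2·u_x = \frac{A^{2} B y^{4} e^{x} e^{y}}{2} + \frac{A^{2} C y^{5} e^{x y}}{2} + A B^{2} y^{2} e^{2 x} e^{2 y} + A B C y^{3} e^{x} e^{y} e^{x y} + A B C y^{2} e^{x} e^{y} e^{x y} + A C^{2} y^{3} e^{2 x y} + \frac{B^{3} e^{3 x} e^{3 y}}{2} + \frac{B^{2} C y e^{2 x} e^{2 y} e^{x y}}{2} + B^{2} C e^{2 x} e^{2 y} e^{x y} + B C^{2} y e^{x} e^{y} e^{2 x y} + \frac{B C^{2} e^{x} e^{y} e^{2 x y}}{2} + \frac{C^{3} y e^{3 x y}}{2}
Sum these and collect like terms in the independent variables.
This must equal f(x, y) identically; expanded, f = x^{2} y^{2} e^{x y} + x^{2} e^{x} e^{y} e^{x y} - x^{2} e^{2 x y} - 4 x y^{2} e^{x y} - 4 x e^{x} e^{y} e^{x y} + 4 x e^{2 x y} - \frac{y^{5} e^{x y}}{2} + \frac{y^{4} e^{x} e^{y}}{2} - y^{3} e^{x} e^{y} e^{x y} + y^{3} e^{2 x y} + 3 y^{3} e^{x y} + 8 y^{3} + y^{2} e^{2 x} e^{2 y} - y^{2} e^{x} e^{y} e^{x y} - 2 y^{2} - \frac{y e^{2 x} e^{2 y} e^{x y}}{2} + y e^{x} e^{y} e^{2 x y} + 3 y e^{x} e^{y} e^{x y} + 8 y e^{x} e^{y} - \frac{y e^{3 x y}}{2} - 3 y e^{2 x y} - 8 y e^{x y} + \frac{e^{3 x} e^{3 y}}{2} - e^{2 x} e^{2 y} e^{x y} + \frac{e^{x} e^{y} e^{2 x y}}{2} - 2 e^{x} e^{y} + 2 e^{x y}.
Matching coefficients of the independent functions:
(each divided by its leading coefficient; functions giving the same equation are listed together)
  [y^{2}, y^{3}]:  A^{2} - 1 = 0
  [x e^{2 x y}, x^{2} e^{2 x y}, y e^{2 x y}]:  C^{2} - 1 = 0
  [y e^{x y}, y^{3} e^{x y}, x y^{2} e^{x y}, …]:  A C + 1 = 0
  [y e^{3 x y}]:  C^{3} + 1 = 0
  [y^{3} e^{2 x y}]:  A C^{2} - 1 = 0
  [y^{5} e^{x y}]:  A^{2} C + 1 = 0
  [e^{x} e^{y}, y e^{x} e^{y}]:  A B - 1 = 0
  [e^{3 x} e^{3 y}]:  B^{3} - 1 = 0
  [y^{2} e^{2 x} e^{2 y}]:  A B^{2} - 1 = 0
  [y^{4} e^{x} e^{y}]:  A^{2} B - 1 = 0
  [e^{x} e^{y} e^{2 x y}, y e^{x} e^{y} e^{2 x y}]:  B C^{2} - 1 = 0
  [e^{2 x} e^{2 y} e^{x y}, y e^{2 x} e^{2 y} e^{x y}]:  B^{2} C + 1 = 0
  [x e^{x} e^{y} e^{x y}, x^{2} e^{x} e^{y} e^{x y}, y e^{x} e^{y} e^{x y}]:  B C + 1 = 0
  [y^{2} e^{x} e^{y} e^{x y}, y^{3} e^{x} e^{y} e^{x y}]:  A B C + 1 = 0
Solving: A = 1, B = 1, C = -1.
Check against the point condition:
  u(1, 0) = -1 + e  ⟹  e B + C = -1 + e  ✓
Hence u(x, y) = y^{2} - e^{x y} + e^{x + y}.

Answer: u(x, y) = y^{2} - e^{x y} + e^{x + y}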